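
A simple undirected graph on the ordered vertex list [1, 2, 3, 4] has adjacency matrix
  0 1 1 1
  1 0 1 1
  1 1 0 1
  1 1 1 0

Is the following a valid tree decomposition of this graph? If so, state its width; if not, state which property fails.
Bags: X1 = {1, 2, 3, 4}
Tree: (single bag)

Yes; width 3.

Vertex coverage: the bags together contain {1, 2, 3, 4}, the full vertex set. Edge coverage: each edge of G has both endpoints in at least one bag. Running intersection: for every vertex, the bags containing it form a connected subtree. All three properties hold, so this is a valid tree decomposition of width max|bag| − 1 = 3, and hence tw(G) ≤ 3.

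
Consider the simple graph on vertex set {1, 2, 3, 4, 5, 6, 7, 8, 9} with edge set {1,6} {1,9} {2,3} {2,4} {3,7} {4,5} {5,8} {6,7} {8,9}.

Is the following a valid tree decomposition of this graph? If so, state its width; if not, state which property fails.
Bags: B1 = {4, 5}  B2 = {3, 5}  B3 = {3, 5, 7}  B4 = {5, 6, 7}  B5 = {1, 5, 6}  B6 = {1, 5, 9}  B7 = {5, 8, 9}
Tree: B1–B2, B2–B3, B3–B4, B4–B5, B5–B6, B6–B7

No — vertex 2 appears in no bag.

A tree decomposition must satisfy three properties: every vertex lies in some bag; for every edge, both endpoints lie together in some bag; and for every vertex, the bags containing it form a connected subtree. Here vertex 2 appears in no bag, so the decomposition is invalid.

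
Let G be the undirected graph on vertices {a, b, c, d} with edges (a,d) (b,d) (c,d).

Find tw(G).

A width-1 tree decomposition is:
Bags: B1 = {a, d}  B2 = {c, d}  B3 = {b, d}
Tree: B1–B2, B2–B3
The largest bag has 2 vertices, giving width 1; this decomposition certifies tw(G) ≤ 1. G has an edge, so its treewidth is at least 1. Hence tw(G) = 1 exactly.

1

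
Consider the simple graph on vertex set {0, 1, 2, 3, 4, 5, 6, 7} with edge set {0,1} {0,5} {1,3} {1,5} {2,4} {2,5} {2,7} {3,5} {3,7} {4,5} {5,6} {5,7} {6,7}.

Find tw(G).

2

A width-2 tree decomposition is:
Bags: B1 = {2, 4, 5}  B2 = {2, 5, 7}  B3 = {3, 5, 7}  B4 = {5, 6, 7}  B5 = {1, 3, 5}  B6 = {0, 1, 5}
Tree: B1–B2, B2–B3, B2–B4, B3–B5, B5–B6
The largest bag has 3 vertices, giving width 2; this decomposition certifies tw(G) ≤ 2. Conversely, {0, 1, 5} is a clique of size 3, and the vertices of any clique must share a bag in every tree decomposition; so some bag has ≥ 3 vertices and tw(G) ≥ 2. Therefore the treewidth is 2.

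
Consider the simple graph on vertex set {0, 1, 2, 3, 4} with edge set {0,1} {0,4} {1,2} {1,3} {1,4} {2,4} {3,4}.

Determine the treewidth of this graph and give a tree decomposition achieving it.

Each bag holds 3 vertices, so the decomposition has width 2, which upper-bounds the treewidth. On the other hand G contains the 3-clique {0, 1, 4}. A clique must lie in a single bag of any decomposition, so no decomposition can have width below 2. Therefore the treewidth is 2.

Treewidth 2.
Bags: B1 = {0, 1, 4}  B2 = {1, 2, 4}  B3 = {1, 3, 4}
Tree: B1–B2, B2–B3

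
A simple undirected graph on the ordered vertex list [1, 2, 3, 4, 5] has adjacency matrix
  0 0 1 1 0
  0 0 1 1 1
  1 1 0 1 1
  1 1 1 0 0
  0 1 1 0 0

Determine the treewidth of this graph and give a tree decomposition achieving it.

The largest bag has 3 vertices, giving width 2; this decomposition certifies tw(G) ≤ 2. On the other hand G contains the 3-clique {1, 3, 4}. A clique must lie in a single bag of any decomposition, so no decomposition can have width below 2. Therefore the treewidth is 2.

Treewidth 2.
Bags: B1 = {2, 3, 5}  B2 = {2, 3, 4}  B3 = {1, 3, 4}
Tree: B1–B2, B2–B3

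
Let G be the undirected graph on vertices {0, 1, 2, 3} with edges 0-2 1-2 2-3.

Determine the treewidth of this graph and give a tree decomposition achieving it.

Every bag has size at most 2, so the width is 2 − 1 = 1 and tw(G) ≤ 1. Since G has at least one edge (e.g. 2–0), it is not an edgeless graph, so tw(G) ≥ 1. The upper and lower bounds meet at 1, so that is the treewidth.

Treewidth 1.
Bags: B1 = {0, 2}  B2 = {1, 2}  B3 = {2, 3}
Tree: B1–B2, B2–B3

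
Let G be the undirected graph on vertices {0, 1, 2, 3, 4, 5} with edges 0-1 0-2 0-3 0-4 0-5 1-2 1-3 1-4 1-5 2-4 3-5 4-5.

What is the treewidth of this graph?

3

A width-3 tree decomposition is:
Bags: B1 = {0, 1, 2, 4}  B2 = {0, 1, 4, 5}  B3 = {0, 1, 3, 5}
Tree: B1–B2, B2–B3
Every bag has size at most 4, so the width is 4 − 1 = 3 and tw(G) ≤ 3. On the other hand G contains the 4-clique {0, 1, 3, 5}. A clique must lie in a single bag of any decomposition, so no decomposition can have width below 3. The upper and lower bounds meet at 3, so that is the treewidth.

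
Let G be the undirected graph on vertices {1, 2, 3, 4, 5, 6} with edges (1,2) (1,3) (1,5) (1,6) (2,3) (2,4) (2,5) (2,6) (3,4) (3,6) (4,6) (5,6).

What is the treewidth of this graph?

3

A width-3 tree decomposition is:
Bags: B1 = {2, 3, 4, 6}  B2 = {1, 2, 3, 6}  B3 = {1, 2, 5, 6}
Tree: B1–B2, B2–B3
Each bag holds 4 vertices, so the decomposition has width 3, which upper-bounds the treewidth. Conversely, {1, 2, 3, 6} is a clique of size 4, and the vertices of any clique must share a bag in every tree decomposition; so some bag has ≥ 4 vertices and tw(G) ≥ 3. Hence tw(G) = 3 exactly.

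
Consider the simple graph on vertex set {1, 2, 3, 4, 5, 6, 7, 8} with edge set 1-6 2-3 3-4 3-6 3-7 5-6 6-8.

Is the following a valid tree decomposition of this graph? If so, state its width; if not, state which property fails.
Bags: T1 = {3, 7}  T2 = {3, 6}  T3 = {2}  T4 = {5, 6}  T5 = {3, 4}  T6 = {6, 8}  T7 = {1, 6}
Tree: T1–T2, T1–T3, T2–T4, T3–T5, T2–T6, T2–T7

No — edge (3,2) lies in no bag.

A tree decomposition must satisfy three properties: every vertex lies in some bag; for every edge, both endpoints lie together in some bag; and for every vertex, the bags containing it form a connected subtree. Here edge (3,2) lies in no bag, so the decomposition is invalid.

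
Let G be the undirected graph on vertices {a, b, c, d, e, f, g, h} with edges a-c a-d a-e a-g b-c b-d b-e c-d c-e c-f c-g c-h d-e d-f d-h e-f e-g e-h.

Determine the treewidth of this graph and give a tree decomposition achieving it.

Every bag has size at most 4, so the width is 4 − 1 = 3 and tw(G) ≤ 3. On the other hand G contains the 4-clique {c, d, e, h}. A clique must lie in a single bag of any decomposition, so no decomposition can have width below 3. Combining the bounds, tw(G) = 3.

Treewidth 3.
Bags: B1 = {a, c, d, e}  B2 = {c, d, e, f}  B3 = {b, c, d, e}  B4 = {a, c, e, g}  B5 = {c, d, e, h}
Tree: B1–B2, B2–B3, B1–B4, B2–B5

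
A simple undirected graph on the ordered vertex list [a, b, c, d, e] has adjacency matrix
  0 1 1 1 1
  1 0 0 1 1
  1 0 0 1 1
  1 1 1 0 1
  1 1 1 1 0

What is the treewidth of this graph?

A width-3 tree decomposition is:
Bags: B1 = {a, b, d, e}  B2 = {a, c, d, e}
Tree: B1–B2
The largest bag has 4 vertices, giving width 3; this decomposition certifies tw(G) ≤ 3. Conversely, {a, c, d, e} is a clique of size 4, and the vertices of any clique must share a bag in every tree decomposition; so some bag has ≥ 4 vertices and tw(G) ≥ 3. Therefore the treewidth is 3.

3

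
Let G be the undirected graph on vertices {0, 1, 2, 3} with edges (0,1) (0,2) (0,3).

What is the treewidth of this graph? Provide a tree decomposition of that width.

Each bag holds 2 vertices, so the decomposition has width 1, which upper-bounds the treewidth. G has an edge, so its treewidth is at least 1. Hence tw(G) = 1 exactly.

Treewidth 1.
Bags: B1 = {0, 3}  B2 = {0, 1}  B3 = {0, 2}
Tree: B1–B2, B1–B3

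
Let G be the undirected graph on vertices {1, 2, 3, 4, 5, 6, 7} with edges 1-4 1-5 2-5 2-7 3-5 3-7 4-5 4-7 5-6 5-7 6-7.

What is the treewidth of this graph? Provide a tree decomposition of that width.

Treewidth 2.
Bags: B1 = {4, 5, 7}  B2 = {5, 6, 7}  B3 = {1, 4, 5}  B4 = {3, 5, 7}  B5 = {2, 5, 7}
Tree: B1–B2, B1–B3, B2–B4, B4–B5

Each bag holds 3 vertices, so the decomposition has width 2, which upper-bounds the treewidth. For the lower bound, the 3 vertices {1, 4, 5} are pairwise adjacent, and any tree decomposition puts a clique entirely inside one bag — forcing width ≥ 2. The upper and lower bounds meet at 2, so that is the treewidth.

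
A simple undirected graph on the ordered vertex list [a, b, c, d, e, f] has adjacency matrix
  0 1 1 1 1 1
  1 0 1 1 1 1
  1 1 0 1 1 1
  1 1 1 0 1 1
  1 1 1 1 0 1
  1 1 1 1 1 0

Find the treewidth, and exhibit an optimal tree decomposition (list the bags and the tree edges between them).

Treewidth 5.
One optimal decomposition is:
Bags: B1 = {a, b, c, d, e, f}
Tree: (single bag)

A single bag containing all 6 vertices is trivially a valid decomposition of width 5. Conversely, {a, b, c, d, e, f} is a clique of size 6, and the vertices of any clique must share a bag in every tree decomposition; so some bag has ≥ 6 vertices and tw(G) ≥ 5. Hence tw(G) = 5 exactly.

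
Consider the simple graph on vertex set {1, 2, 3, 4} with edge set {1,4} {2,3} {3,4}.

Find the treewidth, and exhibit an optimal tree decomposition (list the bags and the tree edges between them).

Treewidth 1.
One optimal decomposition is:
Bags: B1 = {2, 3}  B2 = {3, 4}  B3 = {1, 4}
Tree: B1–B2, B2–B3

The largest bag has 2 vertices, giving width 1; this decomposition certifies tw(G) ≤ 1. Any graph with an edge has treewidth ≥ 1, and G has the edge 2–3. Combining the bounds, tw(G) = 1.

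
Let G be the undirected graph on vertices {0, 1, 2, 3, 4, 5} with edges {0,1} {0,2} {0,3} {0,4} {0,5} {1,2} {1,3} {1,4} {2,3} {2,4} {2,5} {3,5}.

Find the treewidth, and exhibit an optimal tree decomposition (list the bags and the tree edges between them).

Treewidth 3.
One optimal decomposition is:
Bags: B1 = {0, 1, 2, 3}  B2 = {0, 1, 2, 4}  B3 = {0, 2, 3, 5}
Tree: B1–B2, B1–B3

Each bag holds 4 vertices, so the decomposition has width 3, which upper-bounds the treewidth. Conversely, {0, 1, 2, 3} is a clique of size 4, and the vertices of any clique must share a bag in every tree decomposition; so some bag has ≥ 4 vertices and tw(G) ≥ 3. Therefore the treewidth is 3.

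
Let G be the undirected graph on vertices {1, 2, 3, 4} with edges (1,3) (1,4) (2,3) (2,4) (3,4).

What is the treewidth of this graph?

A width-2 tree decomposition is:
Bags: B1 = {2, 3, 4}  B2 = {1, 3, 4}
Tree: B1–B2
The largest bag has 3 vertices, giving width 2; this decomposition certifies tw(G) ≤ 2. On the other hand G contains the 3-clique {1, 3, 4}. A clique must lie in a single bag of any decomposition, so no decomposition can have width below 2. Therefore the treewidth is 2.

2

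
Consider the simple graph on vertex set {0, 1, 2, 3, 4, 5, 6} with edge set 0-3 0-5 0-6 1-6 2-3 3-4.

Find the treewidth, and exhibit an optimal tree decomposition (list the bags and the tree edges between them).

Every bag has size at most 2, so the width is 2 − 1 = 1 and tw(G) ≤ 1. G has an edge, so its treewidth is at least 1. Therefore the treewidth is 1.

Treewidth 1.
Bags: B1 = {2, 3}  B2 = {0, 3}  B3 = {0, 6}  B4 = {1, 6}  B5 = {3, 4}  B6 = {0, 5}
Tree: B1–B2, B2–B3, B3–B4, B1–B5, B3–B6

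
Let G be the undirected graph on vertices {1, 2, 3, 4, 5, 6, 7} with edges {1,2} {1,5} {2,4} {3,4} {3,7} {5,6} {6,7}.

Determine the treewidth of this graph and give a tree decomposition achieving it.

The largest bag has 3 vertices, giving width 2; this decomposition certifies tw(G) ≤ 2. The edges 7–6–5–1–2–4–3–7 form a cycle, so G is not a tree and its treewidth is at least 2. Hence tw(G) = 2 exactly.

Treewidth 2.
Bags: B1 = {5, 6, 7}  B2 = {1, 5, 7}  B3 = {1, 2, 7}  B4 = {2, 4, 7}  B5 = {3, 4, 7}
Tree: B1–B2, B2–B3, B3–B4, B4–B5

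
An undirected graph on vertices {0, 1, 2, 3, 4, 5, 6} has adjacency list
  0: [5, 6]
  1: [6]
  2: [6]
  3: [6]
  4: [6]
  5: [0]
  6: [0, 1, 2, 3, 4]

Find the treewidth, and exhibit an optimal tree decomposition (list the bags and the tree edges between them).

Treewidth 1.
One such decomposition:
Bags: B1 = {3, 6}  B2 = {1, 6}  B3 = {4, 6}  B4 = {0, 6}  B5 = {0, 5}  B6 = {2, 6}
Tree: B1–B2, B1–B3, B3–B4, B4–B5, B4–B6

Every bag has size at most 2, so the width is 2 − 1 = 1 and tw(G) ≤ 1. Any graph with an edge has treewidth ≥ 1, and G has the edge 6–3. The upper and lower bounds meet at 1, so that is the treewidth.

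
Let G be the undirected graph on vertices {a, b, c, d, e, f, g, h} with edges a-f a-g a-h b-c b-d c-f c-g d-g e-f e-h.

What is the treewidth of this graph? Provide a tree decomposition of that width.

Treewidth 2.
One such decomposition:
Bags: B1 = {b, d, g}  B2 = {b, c, g}  B3 = {a, c, g}  B4 = {a, c, f}  B5 = {a, f, h}  B6 = {e, f, h}
Tree: B1–B2, B2–B3, B3–B4, B4–B5, B5–B6

The largest bag has 3 vertices, giving width 2; this decomposition certifies tw(G) ≤ 2. For the lower bound, G contains the cycle d–b–c–g–d, so G is not a forest; only forests have treewidth ≤ 1, hence tw(G) ≥ 2. Combining the bounds, tw(G) = 2.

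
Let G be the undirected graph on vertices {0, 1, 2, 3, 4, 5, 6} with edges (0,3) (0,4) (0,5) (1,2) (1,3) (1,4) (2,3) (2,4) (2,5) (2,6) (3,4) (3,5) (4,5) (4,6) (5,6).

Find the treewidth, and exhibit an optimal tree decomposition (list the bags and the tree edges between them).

The largest bag has 4 vertices, giving width 3; this decomposition certifies tw(G) ≤ 3. On the other hand G contains the 4-clique {0, 3, 4, 5}. A clique must lie in a single bag of any decomposition, so no decomposition can have width below 3. Therefore the treewidth is 3.

Treewidth 3.
One such decomposition:
Bags: B1 = {2, 4, 5, 6}  B2 = {2, 3, 4, 5}  B3 = {0, 3, 4, 5}  B4 = {1, 2, 3, 4}
Tree: B1–B2, B2–B3, B2–B4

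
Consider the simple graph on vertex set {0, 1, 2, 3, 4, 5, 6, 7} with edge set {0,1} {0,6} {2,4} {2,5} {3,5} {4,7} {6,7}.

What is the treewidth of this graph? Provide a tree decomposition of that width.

Every bag has size at most 2, so the width is 2 − 1 = 1 and tw(G) ≤ 1. Since G has at least one edge (e.g. 1–0), it is not an edgeless graph, so tw(G) ≥ 1. Combining the bounds, tw(G) = 1.

Treewidth 1.
Bags: B1 = {0, 1}  B2 = {0, 6}  B3 = {6, 7}  B4 = {4, 7}  B5 = {2, 4}  B6 = {2, 5}  B7 = {3, 5}
Tree: B1–B2, B2–B3, B3–B4, B4–B5, B5–B6, B6–B7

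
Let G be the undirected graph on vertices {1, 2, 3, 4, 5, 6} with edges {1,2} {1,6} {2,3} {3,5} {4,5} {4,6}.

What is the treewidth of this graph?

A width-2 tree decomposition is:
Bags: B1 = {3, 4, 5}  B2 = {3, 4, 6}  B3 = {1, 3, 6}  B4 = {1, 2, 3}
Tree: B1–B2, B2–B3, B3–B4
Every bag has size at most 3, so the width is 3 − 1 = 2 and tw(G) ≤ 2. The edges 3–5–4–6–1–2–3 form a cycle, so G is not a tree and its treewidth is at least 2. The upper and lower bounds meet at 2, so that is the treewidth.

2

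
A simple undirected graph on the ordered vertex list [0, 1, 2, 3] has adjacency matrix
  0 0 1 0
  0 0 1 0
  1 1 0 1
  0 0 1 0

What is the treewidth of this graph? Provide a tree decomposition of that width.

Treewidth 1.
One such decomposition:
Bags: B1 = {0, 2}  B2 = {2, 3}  B3 = {1, 2}
Tree: B1–B2, B1–B3

The largest bag has 2 vertices, giving width 1; this decomposition certifies tw(G) ≤ 1. Since G has at least one edge (e.g. 2–0), it is not an edgeless graph, so tw(G) ≥ 1. Combining the bounds, tw(G) = 1.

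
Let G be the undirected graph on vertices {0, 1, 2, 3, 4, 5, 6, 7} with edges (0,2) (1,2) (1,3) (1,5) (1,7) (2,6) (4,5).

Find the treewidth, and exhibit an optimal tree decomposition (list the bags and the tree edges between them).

Treewidth 1.
Bags: B1 = {1, 5}  B2 = {1, 2}  B3 = {4, 5}  B4 = {0, 2}  B5 = {2, 6}  B6 = {1, 3}  B7 = {1, 7}
Tree: B1–B2, B1–B3, B2–B4, B2–B5, B1–B6, B2–B7

Each bag holds 2 vertices, so the decomposition has width 1, which upper-bounds the treewidth. Since G has at least one edge (e.g. 5–1), it is not an edgeless graph, so tw(G) ≥ 1. Hence tw(G) = 1 exactly.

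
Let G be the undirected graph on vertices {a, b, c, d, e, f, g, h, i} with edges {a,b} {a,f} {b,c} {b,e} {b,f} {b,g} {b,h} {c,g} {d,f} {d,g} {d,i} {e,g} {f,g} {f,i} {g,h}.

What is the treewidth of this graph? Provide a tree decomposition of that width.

Treewidth 2.
One optimal decomposition is:
Bags: B1 = {d, f, g}  B2 = {b, f, g}  B3 = {b, g, h}  B4 = {b, c, g}  B5 = {a, b, f}  B6 = {d, f, i}  B7 = {b, e, g}
Tree: B1–B2, B2–B3, B3–B4, B2–B5, B1–B6, B3–B7

The largest bag has 3 vertices, giving width 2; this decomposition certifies tw(G) ≤ 2. On the other hand G contains the 3-clique {d, f, g}. A clique must lie in a single bag of any decomposition, so no decomposition can have width below 2. Hence tw(G) = 2 exactly.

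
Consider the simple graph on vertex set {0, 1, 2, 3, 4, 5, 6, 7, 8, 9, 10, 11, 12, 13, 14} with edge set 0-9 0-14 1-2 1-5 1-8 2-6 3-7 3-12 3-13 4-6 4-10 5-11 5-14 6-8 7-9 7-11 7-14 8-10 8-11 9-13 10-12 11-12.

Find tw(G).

A width-3 tree decomposition is:
Bags: B1 = {1, 2, 4, 6}  B2 = {1, 4, 6, 8}  B3 = {1, 4, 8, 10}  B4 = {1, 5, 8, 10}  B5 = {5, 8, 10, 11}  B6 = {5, 10, 11, 12}  B7 = {5, 11, 12, 14}  B8 = {7, 11, 12, 14}  B9 = {3, 7, 12, 14}  B10 = {0, 3, 7, 14}  B11 = {0, 3, 7, 9}  B12 = {0, 3, 9, 13}
Tree: B1–B2, B2–B3, B3–B4, B4–B5, B5–B6, B6–B7, B7–B8, B8–B9, B9–B10, B10–B11, B11–B12
Every bag has size at most 4, so the width is 4 − 1 = 3 and tw(G) ≤ 3. For the lower bound: the 4 vertex sets {2,4,6}, {1}, {8}, {5,10,11,12} are disjoint, each induces a connected subgraph, and every pair is joined by at least one edge of G. Contracting each set to a single vertex therefore yields K_{4} as a minor, and since treewidth is minor-monotone, tw(G) ≥ tw(K_{4}) = 3. Hence tw(G) = 3 exactly.

3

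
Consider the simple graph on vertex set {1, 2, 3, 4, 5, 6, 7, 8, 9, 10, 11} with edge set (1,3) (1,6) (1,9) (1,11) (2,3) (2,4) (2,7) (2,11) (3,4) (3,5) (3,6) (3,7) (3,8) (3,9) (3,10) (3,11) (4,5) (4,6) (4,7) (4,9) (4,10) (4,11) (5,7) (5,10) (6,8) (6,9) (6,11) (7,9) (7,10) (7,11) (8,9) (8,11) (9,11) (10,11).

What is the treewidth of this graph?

A width-4 tree decomposition is:
Bags: B1 = {3, 4, 6, 9, 11}  B2 = {1, 3, 6, 9, 11}  B3 = {3, 4, 7, 9, 11}  B4 = {3, 4, 7, 10, 11}  B5 = {3, 4, 5, 7, 10}  B6 = {3, 6, 8, 9, 11}  B7 = {2, 3, 4, 7, 11}
Tree: B1–B2, B1–B3, B3–B4, B4–B5, B2–B6, B4–B7
Each bag holds 5 vertices, so the decomposition has width 4, which upper-bounds the treewidth. On the other hand G contains the 5-clique {3, 6, 8, 9, 11}. A clique must lie in a single bag of any decomposition, so no decomposition can have width below 4. The upper and lower bounds meet at 4, so that is the treewidth.

4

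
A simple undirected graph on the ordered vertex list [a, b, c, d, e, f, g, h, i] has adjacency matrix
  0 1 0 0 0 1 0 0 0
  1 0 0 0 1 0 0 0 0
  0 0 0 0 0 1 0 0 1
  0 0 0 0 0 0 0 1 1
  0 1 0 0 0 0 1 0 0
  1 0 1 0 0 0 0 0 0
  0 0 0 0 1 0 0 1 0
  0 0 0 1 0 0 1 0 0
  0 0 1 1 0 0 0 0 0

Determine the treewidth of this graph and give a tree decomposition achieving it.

Every bag has size at most 3, so the width is 3 − 1 = 2 and tw(G) ≤ 2. For the lower bound, G contains the cycle a–b–e–g–h–d–i–c–f–a, so G is not a forest; only forests have treewidth ≤ 1, hence tw(G) ≥ 2. The upper and lower bounds meet at 2, so that is the treewidth.

Treewidth 2.
One such decomposition:
Bags: B1 = {a, b, e}  B2 = {a, e, g}  B3 = {a, g, h}  B4 = {a, d, h}  B5 = {a, d, i}  B6 = {a, c, i}  B7 = {a, c, f}
Tree: B1–B2, B2–B3, B3–B4, B4–B5, B5–B6, B6–B7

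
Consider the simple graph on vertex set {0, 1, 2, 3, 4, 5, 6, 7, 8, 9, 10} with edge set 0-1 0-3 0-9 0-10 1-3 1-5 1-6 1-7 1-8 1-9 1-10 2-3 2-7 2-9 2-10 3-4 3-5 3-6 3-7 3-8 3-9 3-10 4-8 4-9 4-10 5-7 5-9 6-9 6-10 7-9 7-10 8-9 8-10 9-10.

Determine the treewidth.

A width-4 tree decomposition is:
Bags: B1 = {1, 3, 7, 9, 10}  B2 = {2, 3, 7, 9, 10}  B3 = {1, 3, 8, 9, 10}  B4 = {1, 3, 6, 9, 10}  B5 = {3, 4, 8, 9, 10}  B6 = {1, 3, 5, 7, 9}  B7 = {0, 1, 3, 9, 10}
Tree: B1–B2, B1–B3, B3–B4, B3–B5, B1–B6, B1–B7
Each bag holds 5 vertices, so the decomposition has width 4, which upper-bounds the treewidth. Conversely, {0, 1, 3, 9, 10} is a clique of size 5, and the vertices of any clique must share a bag in every tree decomposition; so some bag has ≥ 5 vertices and tw(G) ≥ 4. Therefore the treewidth is 4.

4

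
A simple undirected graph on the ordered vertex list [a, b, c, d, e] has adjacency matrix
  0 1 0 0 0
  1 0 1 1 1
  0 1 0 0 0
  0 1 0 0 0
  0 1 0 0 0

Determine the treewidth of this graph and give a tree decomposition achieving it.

Each bag holds 2 vertices, so the decomposition has width 1, which upper-bounds the treewidth. Since G has at least one edge (e.g. b–a), it is not an edgeless graph, so tw(G) ≥ 1. The upper and lower bounds meet at 1, so that is the treewidth.

Treewidth 1.
One optimal decomposition is:
Bags: B1 = {a, b}  B2 = {b, e}  B3 = {b, c}  B4 = {b, d}
Tree: B1–B2, B2–B3, B1–B4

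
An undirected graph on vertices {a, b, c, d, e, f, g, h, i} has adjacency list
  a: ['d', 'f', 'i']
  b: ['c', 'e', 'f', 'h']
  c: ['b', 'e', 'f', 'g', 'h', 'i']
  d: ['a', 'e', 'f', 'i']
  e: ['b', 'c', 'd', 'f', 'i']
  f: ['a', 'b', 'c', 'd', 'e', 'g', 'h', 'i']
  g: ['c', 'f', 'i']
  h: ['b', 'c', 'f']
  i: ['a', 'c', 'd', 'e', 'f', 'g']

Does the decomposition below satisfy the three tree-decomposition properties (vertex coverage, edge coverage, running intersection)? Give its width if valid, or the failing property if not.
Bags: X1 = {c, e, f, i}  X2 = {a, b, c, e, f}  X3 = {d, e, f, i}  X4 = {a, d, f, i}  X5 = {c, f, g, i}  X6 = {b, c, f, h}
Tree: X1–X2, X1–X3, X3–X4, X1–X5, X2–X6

A tree decomposition must satisfy three properties: every vertex lies in some bag; for every edge, both endpoints lie together in some bag; and for every vertex, the bags containing it form a connected subtree. Here bags containing vertex a are not connected in the tree, so the decomposition is invalid.

No — bags containing vertex a are not connected in the tree.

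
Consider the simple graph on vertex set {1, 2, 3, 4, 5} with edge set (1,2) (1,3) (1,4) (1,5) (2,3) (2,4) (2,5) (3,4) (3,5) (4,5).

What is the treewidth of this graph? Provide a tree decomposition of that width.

A single bag containing all 5 vertices is trivially a valid decomposition of width 4. On the other hand G contains the 5-clique {1, 2, 3, 4, 5}. A clique must lie in a single bag of any decomposition, so no decomposition can have width below 4. The upper and lower bounds meet at 4, so that is the treewidth.

Treewidth 4.
One optimal decomposition is:
Bags: B1 = {1, 2, 3, 4, 5}
Tree: (single bag)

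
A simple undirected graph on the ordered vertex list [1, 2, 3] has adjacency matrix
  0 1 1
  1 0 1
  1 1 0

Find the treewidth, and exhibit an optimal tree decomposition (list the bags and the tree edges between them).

A single bag containing all 3 vertices is trivially a valid decomposition of width 2. For the lower bound, the 3 vertices {1, 2, 3} are pairwise adjacent, and any tree decomposition puts a clique entirely inside one bag — forcing width ≥ 2. Hence tw(G) = 2 exactly.

Treewidth 2.
One such decomposition:
Bags: B1 = {1, 2, 3}
Tree: (single bag)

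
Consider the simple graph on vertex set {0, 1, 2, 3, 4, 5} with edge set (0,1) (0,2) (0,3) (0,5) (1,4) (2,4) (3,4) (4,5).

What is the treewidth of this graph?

A width-2 tree decomposition is:
Bags: B1 = {0, 3, 4}  B2 = {0, 4, 5}  B3 = {0, 2, 4}  B4 = {0, 1, 4}
Tree: B1–B2, B2–B3, B3–B4
The largest bag has 3 vertices, giving width 2; this decomposition certifies tw(G) ≤ 2. Since 3–4–5–0–3 is a cycle in G, G is not acyclic. Forests are exactly the graphs of treewidth ≤ 1, so tw(G) ≥ 2. Hence tw(G) = 2 exactly.

2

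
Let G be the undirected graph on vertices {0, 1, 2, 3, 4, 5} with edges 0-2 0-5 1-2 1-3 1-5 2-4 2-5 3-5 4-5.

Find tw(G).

A width-2 tree decomposition is:
Bags: B1 = {2, 4, 5}  B2 = {1, 2, 5}  B3 = {0, 2, 5}  B4 = {1, 3, 5}
Tree: B1–B2, B1–B3, B2–B4
Every bag has size at most 3, so the width is 3 − 1 = 2 and tw(G) ≤ 2. For the lower bound, the 3 vertices {0, 2, 5} are pairwise adjacent, and any tree decomposition puts a clique entirely inside one bag — forcing width ≥ 2. Combining the bounds, tw(G) = 2.

2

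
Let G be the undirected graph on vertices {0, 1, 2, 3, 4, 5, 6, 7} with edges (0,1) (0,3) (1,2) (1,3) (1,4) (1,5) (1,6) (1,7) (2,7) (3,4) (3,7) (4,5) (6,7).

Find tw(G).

2

A width-2 tree decomposition is:
Bags: B1 = {1, 3, 7}  B2 = {1, 2, 7}  B3 = {1, 3, 4}  B4 = {0, 1, 3}  B5 = {1, 4, 5}  B6 = {1, 6, 7}
Tree: B1–B2, B1–B3, B3–B4, B3–B5, B2–B6
Each bag holds 3 vertices, so the decomposition has width 2, which upper-bounds the treewidth. For the lower bound, the 3 vertices {1, 2, 7} are pairwise adjacent, and any tree decomposition puts a clique entirely inside one bag — forcing width ≥ 2. Hence tw(G) = 2 exactly.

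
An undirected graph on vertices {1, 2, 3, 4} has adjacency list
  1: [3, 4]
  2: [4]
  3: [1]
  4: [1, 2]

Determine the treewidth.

1

A width-1 tree decomposition is:
Bags: B1 = {2, 4}  B2 = {1, 4}  B3 = {1, 3}
Tree: B1–B2, B2–B3
Every bag has size at most 2, so the width is 2 − 1 = 1 and tw(G) ≤ 1. Any graph with an edge has treewidth ≥ 1, and G has the edge 2–4. Therefore the treewidth is 1.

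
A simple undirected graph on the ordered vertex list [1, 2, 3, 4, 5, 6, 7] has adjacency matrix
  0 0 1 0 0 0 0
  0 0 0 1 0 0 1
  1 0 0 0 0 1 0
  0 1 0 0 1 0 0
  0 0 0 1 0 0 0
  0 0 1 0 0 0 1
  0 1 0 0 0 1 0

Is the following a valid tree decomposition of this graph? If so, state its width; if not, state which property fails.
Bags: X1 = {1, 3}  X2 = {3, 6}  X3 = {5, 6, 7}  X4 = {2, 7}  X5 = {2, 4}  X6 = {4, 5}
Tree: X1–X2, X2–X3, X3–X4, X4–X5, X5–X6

No — bags containing vertex 5 are not connected in the tree.

A tree decomposition must satisfy three properties: every vertex lies in some bag; for every edge, both endpoints lie together in some bag; and for every vertex, the bags containing it form a connected subtree. Here bags containing vertex 5 are not connected in the tree, so the decomposition is invalid.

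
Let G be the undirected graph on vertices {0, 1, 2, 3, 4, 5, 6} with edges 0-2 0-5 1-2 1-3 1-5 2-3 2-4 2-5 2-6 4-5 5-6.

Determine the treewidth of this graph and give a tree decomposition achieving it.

Treewidth 2.
One optimal decomposition is:
Bags: B1 = {0, 2, 5}  B2 = {2, 4, 5}  B3 = {1, 2, 5}  B4 = {2, 5, 6}  B5 = {1, 2, 3}
Tree: B1–B2, B1–B3, B2–B4, B3–B5

Every bag has size at most 3, so the width is 3 − 1 = 2 and tw(G) ≤ 2. For the lower bound, the 3 vertices {1, 2, 3} are pairwise adjacent, and any tree decomposition puts a clique entirely inside one bag — forcing width ≥ 2. Combining the bounds, tw(G) = 2.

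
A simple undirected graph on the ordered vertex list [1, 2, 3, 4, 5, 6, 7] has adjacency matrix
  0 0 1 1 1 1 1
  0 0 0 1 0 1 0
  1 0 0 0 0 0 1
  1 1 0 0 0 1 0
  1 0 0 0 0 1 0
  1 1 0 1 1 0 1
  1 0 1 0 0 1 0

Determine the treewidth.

A width-2 tree decomposition is:
Bags: B1 = {1, 4, 6}  B2 = {2, 4, 6}  B3 = {1, 5, 6}  B4 = {1, 6, 7}  B5 = {1, 3, 7}
Tree: B1–B2, B1–B3, B3–B4, B4–B5
The largest bag has 3 vertices, giving width 2; this decomposition certifies tw(G) ≤ 2. Conversely, {1, 3, 7} is a clique of size 3, and the vertices of any clique must share a bag in every tree decomposition; so some bag has ≥ 3 vertices and tw(G) ≥ 2. Therefore the treewidth is 2.

2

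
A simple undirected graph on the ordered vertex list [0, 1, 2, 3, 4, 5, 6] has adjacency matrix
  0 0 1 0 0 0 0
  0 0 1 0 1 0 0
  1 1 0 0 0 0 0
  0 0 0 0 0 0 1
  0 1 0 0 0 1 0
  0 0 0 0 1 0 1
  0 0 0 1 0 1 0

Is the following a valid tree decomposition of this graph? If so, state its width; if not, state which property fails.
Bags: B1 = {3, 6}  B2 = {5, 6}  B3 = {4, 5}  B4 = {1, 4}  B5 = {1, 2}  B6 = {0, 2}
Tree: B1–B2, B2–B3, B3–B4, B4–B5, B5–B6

Yes; width 1.

Checking the three conditions: (i) the bags cover all of {0, 1, 2, 3, 4, 5, 6}; (ii) for each edge, some bag contains both endpoints; (iii) the bags containing any fixed vertex form a subtree. All hold, so the decomposition is valid with width 2 − 1 = 1.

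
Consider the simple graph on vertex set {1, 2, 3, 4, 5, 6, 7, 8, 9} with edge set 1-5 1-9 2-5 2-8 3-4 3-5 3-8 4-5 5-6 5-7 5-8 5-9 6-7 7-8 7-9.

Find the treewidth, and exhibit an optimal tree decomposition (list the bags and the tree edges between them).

Treewidth 2.
Bags: B1 = {3, 5, 8}  B2 = {3, 4, 5}  B3 = {5, 7, 8}  B4 = {2, 5, 8}  B5 = {5, 7, 9}  B6 = {1, 5, 9}  B7 = {5, 6, 7}
Tree: B1–B2, B1–B3, B3–B4, B3–B5, B5–B6, B3–B7

Each bag holds 3 vertices, so the decomposition has width 2, which upper-bounds the treewidth. For the lower bound, the 3 vertices {1, 5, 9} are pairwise adjacent, and any tree decomposition puts a clique entirely inside one bag — forcing width ≥ 2. The upper and lower bounds meet at 2, so that is the treewidth.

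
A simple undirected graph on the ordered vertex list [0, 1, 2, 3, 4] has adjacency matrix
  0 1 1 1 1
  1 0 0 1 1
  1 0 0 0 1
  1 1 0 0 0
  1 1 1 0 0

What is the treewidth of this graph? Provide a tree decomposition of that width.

Every bag has size at most 3, so the width is 3 − 1 = 2 and tw(G) ≤ 2. Conversely, {0, 1, 3} is a clique of size 3, and the vertices of any clique must share a bag in every tree decomposition; so some bag has ≥ 3 vertices and tw(G) ≥ 2. Hence tw(G) = 2 exactly.

Treewidth 2.
One optimal decomposition is:
Bags: B1 = {0, 2, 4}  B2 = {0, 1, 4}  B3 = {0, 1, 3}
Tree: B1–B2, B2–B3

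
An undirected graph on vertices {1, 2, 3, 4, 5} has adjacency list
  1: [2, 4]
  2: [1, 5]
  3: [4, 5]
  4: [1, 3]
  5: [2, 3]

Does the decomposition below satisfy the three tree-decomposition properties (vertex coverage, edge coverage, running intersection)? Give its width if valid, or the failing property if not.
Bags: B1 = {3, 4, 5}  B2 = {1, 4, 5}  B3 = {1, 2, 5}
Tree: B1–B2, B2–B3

Yes; width 2.

Every vertex of G appears in some bag (union = {1, 2, 3, 4, 5}); every edge is covered by a bag; and for each vertex v the set of bags containing v is connected in the bag tree. The decomposition is therefore valid. The largest bag has 3 vertices, so the width is 2.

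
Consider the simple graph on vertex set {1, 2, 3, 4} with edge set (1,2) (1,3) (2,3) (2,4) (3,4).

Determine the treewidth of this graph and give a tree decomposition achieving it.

Each bag holds 3 vertices, so the decomposition has width 2, which upper-bounds the treewidth. On the other hand G contains the 3-clique {1, 2, 3}. A clique must lie in a single bag of any decomposition, so no decomposition can have width below 2. Hence tw(G) = 2 exactly.

Treewidth 2.
Bags: B1 = {1, 2, 3}  B2 = {2, 3, 4}
Tree: B1–B2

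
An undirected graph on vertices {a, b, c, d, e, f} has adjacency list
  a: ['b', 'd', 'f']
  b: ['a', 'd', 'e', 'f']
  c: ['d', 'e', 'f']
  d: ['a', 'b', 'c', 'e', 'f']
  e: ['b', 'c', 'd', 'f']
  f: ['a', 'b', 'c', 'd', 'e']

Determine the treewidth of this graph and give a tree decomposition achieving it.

Treewidth 3.
One such decomposition:
Bags: B1 = {b, d, e, f}  B2 = {c, d, e, f}  B3 = {a, b, d, f}
Tree: B1–B2, B1–B3

Every bag has size at most 4, so the width is 4 − 1 = 3 and tw(G) ≤ 3. Conversely, {c, d, e, f} is a clique of size 4, and the vertices of any clique must share a bag in every tree decomposition; so some bag has ≥ 4 vertices and tw(G) ≥ 3. Combining the bounds, tw(G) = 3.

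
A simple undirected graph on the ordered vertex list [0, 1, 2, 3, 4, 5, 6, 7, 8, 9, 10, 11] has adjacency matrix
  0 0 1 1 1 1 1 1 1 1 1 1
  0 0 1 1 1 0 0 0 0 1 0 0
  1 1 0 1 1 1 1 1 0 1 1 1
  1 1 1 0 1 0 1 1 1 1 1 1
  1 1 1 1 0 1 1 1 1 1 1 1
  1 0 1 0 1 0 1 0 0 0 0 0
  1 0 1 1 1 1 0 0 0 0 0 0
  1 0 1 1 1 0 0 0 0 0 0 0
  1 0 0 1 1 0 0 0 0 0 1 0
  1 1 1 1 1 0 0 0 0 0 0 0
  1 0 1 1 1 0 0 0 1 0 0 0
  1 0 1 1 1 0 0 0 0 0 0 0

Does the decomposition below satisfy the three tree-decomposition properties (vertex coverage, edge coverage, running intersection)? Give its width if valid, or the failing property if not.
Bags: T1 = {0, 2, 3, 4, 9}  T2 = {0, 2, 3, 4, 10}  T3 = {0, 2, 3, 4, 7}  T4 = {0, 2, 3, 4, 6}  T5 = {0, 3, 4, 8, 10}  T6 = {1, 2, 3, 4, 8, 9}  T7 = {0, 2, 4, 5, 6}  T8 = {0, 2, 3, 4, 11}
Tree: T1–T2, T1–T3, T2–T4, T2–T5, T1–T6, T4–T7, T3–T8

No — bags containing vertex 8 are not connected in the tree.

A tree decomposition must satisfy three properties: every vertex lies in some bag; for every edge, both endpoints lie together in some bag; and for every vertex, the bags containing it form a connected subtree. Here bags containing vertex 8 are not connected in the tree, so the decomposition is invalid.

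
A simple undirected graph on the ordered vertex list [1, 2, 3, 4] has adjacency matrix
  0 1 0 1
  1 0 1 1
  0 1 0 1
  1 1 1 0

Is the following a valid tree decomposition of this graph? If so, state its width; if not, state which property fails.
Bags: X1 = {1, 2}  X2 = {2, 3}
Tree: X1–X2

A tree decomposition must satisfy three properties: every vertex lies in some bag; for every edge, both endpoints lie together in some bag; and for every vertex, the bags containing it form a connected subtree. Here vertex 4 appears in no bag, so the decomposition is invalid.

No — vertex 4 appears in no bag.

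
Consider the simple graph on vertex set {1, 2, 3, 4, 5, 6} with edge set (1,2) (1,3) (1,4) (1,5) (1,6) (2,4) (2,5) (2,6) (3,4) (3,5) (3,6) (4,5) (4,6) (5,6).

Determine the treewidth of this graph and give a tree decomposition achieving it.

Treewidth 4.
One such decomposition:
Bags: B1 = {1, 3, 4, 5, 6}  B2 = {1, 2, 4, 5, 6}
Tree: B1–B2

Every bag has size at most 5, so the width is 5 − 1 = 4 and tw(G) ≤ 4. Conversely, {1, 2, 4, 5, 6} is a clique of size 5, and the vertices of any clique must share a bag in every tree decomposition; so some bag has ≥ 5 vertices and tw(G) ≥ 4. Hence tw(G) = 4 exactly.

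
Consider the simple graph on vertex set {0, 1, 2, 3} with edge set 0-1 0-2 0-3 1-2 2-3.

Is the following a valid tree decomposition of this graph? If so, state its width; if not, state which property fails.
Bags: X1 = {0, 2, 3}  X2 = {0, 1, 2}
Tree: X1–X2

Checking the three conditions: (i) the bags cover all of {0, 1, 2, 3}; (ii) for each edge, some bag contains both endpoints; (iii) the bags containing any fixed vertex form a subtree. All hold, so the decomposition is valid with width 3 − 1 = 2.

Yes; width 2.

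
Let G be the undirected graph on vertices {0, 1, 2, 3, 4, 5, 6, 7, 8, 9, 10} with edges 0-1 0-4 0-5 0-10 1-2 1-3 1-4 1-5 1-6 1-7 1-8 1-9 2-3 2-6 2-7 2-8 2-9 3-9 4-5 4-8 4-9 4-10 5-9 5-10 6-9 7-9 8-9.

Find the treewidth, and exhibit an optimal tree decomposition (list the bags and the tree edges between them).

Every bag has size at most 4, so the width is 4 − 1 = 3 and tw(G) ≤ 3. Conversely, {0, 1, 4, 5} is a clique of size 4, and the vertices of any clique must share a bag in every tree decomposition; so some bag has ≥ 4 vertices and tw(G) ≥ 3. The upper and lower bounds meet at 3, so that is the treewidth.

Treewidth 3.
One such decomposition:
Bags: B1 = {1, 2, 8, 9}  B2 = {1, 2, 7, 9}  B3 = {1, 4, 8, 9}  B4 = {1, 4, 5, 9}  B5 = {1, 2, 6, 9}  B6 = {0, 1, 4, 5}  B7 = {0, 4, 5, 10}  B8 = {1, 2, 3, 9}
Tree: B1–B2, B1–B3, B3–B4, B1–B5, B4–B6, B6–B7, B1–B8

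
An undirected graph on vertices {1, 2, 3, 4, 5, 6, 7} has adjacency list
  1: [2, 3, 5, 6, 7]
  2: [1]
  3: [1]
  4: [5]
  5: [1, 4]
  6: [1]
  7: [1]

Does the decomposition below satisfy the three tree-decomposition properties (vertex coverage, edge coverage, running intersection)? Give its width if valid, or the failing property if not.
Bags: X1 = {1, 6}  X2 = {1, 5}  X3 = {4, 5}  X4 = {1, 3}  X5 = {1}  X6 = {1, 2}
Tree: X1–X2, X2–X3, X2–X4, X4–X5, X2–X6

A tree decomposition must satisfy three properties: every vertex lies in some bag; for every edge, both endpoints lie together in some bag; and for every vertex, the bags containing it form a connected subtree. Here vertex 7 appears in no bag, so the decomposition is invalid.

No — vertex 7 appears in no bag.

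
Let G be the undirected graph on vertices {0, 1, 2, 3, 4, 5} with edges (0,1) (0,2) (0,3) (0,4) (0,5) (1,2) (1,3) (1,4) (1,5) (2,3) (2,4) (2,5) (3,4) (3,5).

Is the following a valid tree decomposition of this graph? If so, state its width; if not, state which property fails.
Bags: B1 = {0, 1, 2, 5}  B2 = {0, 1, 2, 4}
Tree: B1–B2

A tree decomposition must satisfy three properties: every vertex lies in some bag; for every edge, both endpoints lie together in some bag; and for every vertex, the bags containing it form a connected subtree. Here vertex 3 appears in no bag, so the decomposition is invalid.

No — vertex 3 appears in no bag.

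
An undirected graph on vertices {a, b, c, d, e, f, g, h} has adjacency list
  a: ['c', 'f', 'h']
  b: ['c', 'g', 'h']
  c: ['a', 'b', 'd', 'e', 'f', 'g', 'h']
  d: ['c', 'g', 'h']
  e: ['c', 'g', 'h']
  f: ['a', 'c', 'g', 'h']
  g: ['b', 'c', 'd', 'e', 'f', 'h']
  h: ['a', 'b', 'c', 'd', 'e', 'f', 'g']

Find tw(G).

3

A width-3 tree decomposition is:
Bags: B1 = {c, d, g, h}  B2 = {c, f, g, h}  B3 = {c, e, g, h}  B4 = {a, c, f, h}  B5 = {b, c, g, h}
Tree: B1–B2, B1–B3, B2–B4, B3–B5
Every bag has size at most 4, so the width is 4 − 1 = 3 and tw(G) ≤ 3. For the lower bound, the 4 vertices {c, d, g, h} are pairwise adjacent, and any tree decomposition puts a clique entirely inside one bag — forcing width ≥ 3. Therefore the treewidth is 3.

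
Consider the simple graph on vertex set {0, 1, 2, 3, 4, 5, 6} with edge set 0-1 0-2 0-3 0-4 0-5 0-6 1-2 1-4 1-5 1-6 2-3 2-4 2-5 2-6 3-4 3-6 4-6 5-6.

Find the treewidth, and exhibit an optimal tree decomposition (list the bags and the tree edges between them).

The largest bag has 5 vertices, giving width 4; this decomposition certifies tw(G) ≤ 4. Conversely, {0, 1, 2, 4, 6} is a clique of size 5, and the vertices of any clique must share a bag in every tree decomposition; so some bag has ≥ 5 vertices and tw(G) ≥ 4. Hence tw(G) = 4 exactly.

Treewidth 4.
One optimal decomposition is:
Bags: B1 = {0, 1, 2, 4, 6}  B2 = {0, 1, 2, 5, 6}  B3 = {0, 2, 3, 4, 6}
Tree: B1–B2, B1–B3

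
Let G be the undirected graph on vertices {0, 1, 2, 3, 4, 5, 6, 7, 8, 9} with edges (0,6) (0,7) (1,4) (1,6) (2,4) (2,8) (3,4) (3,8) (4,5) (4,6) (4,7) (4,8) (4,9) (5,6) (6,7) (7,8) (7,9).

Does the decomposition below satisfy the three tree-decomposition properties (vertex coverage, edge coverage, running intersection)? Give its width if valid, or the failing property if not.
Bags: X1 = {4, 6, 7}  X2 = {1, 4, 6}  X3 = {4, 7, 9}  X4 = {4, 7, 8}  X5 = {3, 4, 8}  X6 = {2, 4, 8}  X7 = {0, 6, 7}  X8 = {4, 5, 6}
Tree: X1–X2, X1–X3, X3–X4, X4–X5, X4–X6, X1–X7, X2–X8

Vertex coverage: the bags together contain {0, 1, 2, 3, 4, 5, 6, 7, 8, 9}, the full vertex set. Edge coverage: each edge of G has both endpoints in at least one bag. Running intersection: for every vertex, the bags containing it form a connected subtree. All three properties hold, so this is a valid tree decomposition of width max|bag| − 1 = 2, and hence tw(G) ≤ 2.

Yes; width 2.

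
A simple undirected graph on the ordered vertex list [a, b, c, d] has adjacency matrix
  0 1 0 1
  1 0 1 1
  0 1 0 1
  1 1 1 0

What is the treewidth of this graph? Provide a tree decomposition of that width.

Treewidth 2.
One optimal decomposition is:
Bags: B1 = {a, b, d}  B2 = {b, c, d}
Tree: B1–B2

Every bag has size at most 3, so the width is 3 − 1 = 2 and tw(G) ≤ 2. On the other hand G contains the 3-clique {b, c, d}. A clique must lie in a single bag of any decomposition, so no decomposition can have width below 2. Therefore the treewidth is 2.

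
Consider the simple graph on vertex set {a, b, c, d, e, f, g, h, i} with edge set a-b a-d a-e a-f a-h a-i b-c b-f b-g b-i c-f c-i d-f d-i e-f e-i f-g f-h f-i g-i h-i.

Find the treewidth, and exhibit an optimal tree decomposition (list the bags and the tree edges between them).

Treewidth 3.
One optimal decomposition is:
Bags: B1 = {a, b, f, i}  B2 = {a, e, f, i}  B3 = {b, f, g, i}  B4 = {b, c, f, i}  B5 = {a, d, f, i}  B6 = {a, f, h, i}
Tree: B1–B2, B1–B3, B1–B4, B1–B5, B2–B6

The largest bag has 4 vertices, giving width 3; this decomposition certifies tw(G) ≤ 3. Conversely, {b, f, g, i} is a clique of size 4, and the vertices of any clique must share a bag in every tree decomposition; so some bag has ≥ 4 vertices and tw(G) ≥ 3. Therefore the treewidth is 3.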